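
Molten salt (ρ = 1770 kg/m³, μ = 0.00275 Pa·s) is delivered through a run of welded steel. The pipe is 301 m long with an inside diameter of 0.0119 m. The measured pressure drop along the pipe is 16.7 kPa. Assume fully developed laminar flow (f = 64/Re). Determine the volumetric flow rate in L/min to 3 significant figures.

For laminar flow, f = 64/Re with Re = ρVD/μ, so Darcy-Weisbach reduces to ΔP = 32μLV/D². Solving for V: V = ΔP·D²/(32μL) = 1.67e+04·(0.0119)²/(32·0.00275·301) = 0.08928 m/s.
Check: Re = ρVD/μ = 1770·0.08928·0.0119/0.00275 = 683.8 < 2300, so the laminar assumption holds.
Q = V·A = 0.08928·(π/4·0.0119²) = 9.93e-06 m³/s = 0.596 L/min.

Q ≈ 0.596 L/min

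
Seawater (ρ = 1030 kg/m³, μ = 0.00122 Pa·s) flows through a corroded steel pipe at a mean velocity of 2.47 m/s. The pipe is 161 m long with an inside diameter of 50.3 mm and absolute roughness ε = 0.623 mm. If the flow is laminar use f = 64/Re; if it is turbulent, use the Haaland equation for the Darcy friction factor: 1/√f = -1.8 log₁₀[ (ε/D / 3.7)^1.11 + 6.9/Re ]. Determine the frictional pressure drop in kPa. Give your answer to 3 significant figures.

ΔP ≈ 416 kPa

Reynolds number Re = ρVD/μ = 1030 · 2.47 · 0.0503 / 0.00122 = 1.049e+05.
Re > 4000 → turbulent. Relative roughness ε/D = 0.000623/0.0503 = 0.0124. Haaland: 1/√f = -1.8 log₁₀[(0.0124/3.7)^1.11 + 6.9/1.049e+05] = -1.8 log₁₀[0.00179 + 6.58e-05] = 4.917, so f = 0.04136.
Darcy-Weisbach: ΔP = f(L/D)(ρV²/2) = 0.04136·(161/0.0503)·(1030·2.47²/2) = 0.04136·3201·3142 = 4.159e+05 Pa.
ΔP = 4.159e+05 Pa = 416 kPa.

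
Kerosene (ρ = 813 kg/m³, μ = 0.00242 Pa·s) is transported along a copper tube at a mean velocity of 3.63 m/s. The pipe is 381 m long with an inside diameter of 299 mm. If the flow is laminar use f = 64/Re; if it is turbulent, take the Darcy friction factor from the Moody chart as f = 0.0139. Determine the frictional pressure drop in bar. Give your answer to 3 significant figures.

Reynolds number Re = ρVD/μ = 813 · 3.63 · 0.299 / 0.00242 = 3.646e+05.
Re > 4000 → turbulent; use the Moody-chart value f = 0.0139.
Darcy-Weisbach: ΔP = f(L/D)(ρV²/2) = 0.0139·(381/0.299)·(813·3.63²/2) = 0.0139·1274·5356 = 9.487e+04 Pa.
ΔP = 9.487e+04 Pa = 0.949 bar.

ΔP ≈ 0.949 bar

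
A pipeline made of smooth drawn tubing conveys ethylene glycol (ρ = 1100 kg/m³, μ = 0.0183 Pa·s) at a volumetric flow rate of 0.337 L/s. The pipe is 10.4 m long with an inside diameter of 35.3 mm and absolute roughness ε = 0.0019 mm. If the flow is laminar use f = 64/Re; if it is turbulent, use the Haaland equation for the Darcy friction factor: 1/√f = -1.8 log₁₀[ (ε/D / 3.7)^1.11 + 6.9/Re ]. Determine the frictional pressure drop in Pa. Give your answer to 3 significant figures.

ΔP ≈ 1680 Pa

Q = 0.337 L/s = 0.337/1000 = 0.000337 m³/s.
Cross-sectional area A = πD²/4 = π(0.0353)²/4 = 0.0009787 m²; mean velocity V = Q/A = 0.000337/0.0009787 = 0.3443 m/s.
Reynolds number Re = ρVD/μ = 1100 · 0.3443 · 0.0353 / 0.0183 = 730.6.
Re < 2300 → laminar flow, so f = 64/Re = 64/730.6 = 0.08759 (the turbulent correlation is not needed).
Darcy-Weisbach: ΔP = f(L/D)(ρV²/2) = 0.08759·(10.4/0.0353)·(1100·0.3443²/2) = 0.08759·294.6·65.21 = 1683 Pa.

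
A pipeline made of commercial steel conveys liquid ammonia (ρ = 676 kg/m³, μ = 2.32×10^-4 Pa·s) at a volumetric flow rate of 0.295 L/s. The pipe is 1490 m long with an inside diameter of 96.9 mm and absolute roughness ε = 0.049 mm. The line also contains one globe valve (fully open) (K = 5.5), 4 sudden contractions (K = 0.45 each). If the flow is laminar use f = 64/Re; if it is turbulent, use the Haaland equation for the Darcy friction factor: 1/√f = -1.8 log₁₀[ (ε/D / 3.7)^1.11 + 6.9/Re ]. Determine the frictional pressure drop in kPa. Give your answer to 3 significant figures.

Q = 0.295 L/s = 0.295/1000 = 0.000295 m³/s.
Cross-sectional area A = πD²/4 = π(0.0969)²/4 = 0.007375 m²; mean velocity V = Q/A = 0.000295/0.007375 = 0.04 m/s.
Reynolds number Re = ρVD/μ = 676 · 0.04 · 0.0969 / 0.000232 = 1.129e+04.
Re > 4000 → turbulent. Relative roughness ε/D = 4.9e-05/0.0969 = 0.000506. Haaland: 1/√f = -1.8 log₁₀[(0.000506/3.7)^1.11 + 6.9/1.129e+04] = -1.8 log₁₀[5.14e-05 + 0.000611] = 5.722, so f = 0.03054.
Total minor-loss coefficient ΣK = 1·5.5 + 4·0.45 = 7.3.
ΔP = [f·L/D + ΣK]·(ρV²/2) = [0.03054·1490/0.0969 + 7.3]·(676·0.04²/2) = [469.6 + 7.3]·0.5409 = 257.9 Pa.
ΔP = 257.9 Pa = 0.258 kPa.

ΔP ≈ 0.258 kPa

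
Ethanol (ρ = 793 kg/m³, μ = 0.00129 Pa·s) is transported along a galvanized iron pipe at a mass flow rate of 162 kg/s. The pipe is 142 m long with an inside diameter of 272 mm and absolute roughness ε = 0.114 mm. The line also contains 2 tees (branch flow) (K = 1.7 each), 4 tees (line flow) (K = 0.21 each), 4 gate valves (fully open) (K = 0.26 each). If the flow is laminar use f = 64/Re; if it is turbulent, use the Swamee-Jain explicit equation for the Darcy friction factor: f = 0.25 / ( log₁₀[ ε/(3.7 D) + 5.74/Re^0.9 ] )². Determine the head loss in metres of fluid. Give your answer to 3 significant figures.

A = πD²/4 = π(0.272)²/4 = 0.05811 m²; mean velocity V = ṁ/(ρA) = 162/(793 · 0.05811) = 3.516 m/s.
Reynolds number Re = ρVD/μ = 793 · 3.516 · 0.272 / 0.00129 = 5.878e+05.
Re > 4000 → turbulent. Relative roughness ε/D = 0.000114/0.272 = 0.000419. Swamee-Jain: f = 0.25/(log₁₀[0.000419/3.7 + 5.74/5.878e+05^0.9])² = 0.25/(log₁₀[0.000113 + 3.69e-05])² = 0.25/(-3.824)² = 0.0171.
Total minor-loss coefficient ΣK = 2·1.7 + 4·0.21 + 4·0.26 = 5.28.
ΔP = [f·L/D + ΣK]·(ρV²/2) = [0.0171·142/0.272 + 5.28]·(793·3.516²/2) = [8.928 + 5.28]·4901 = 6.963e+04 Pa.
Head loss h_f = ΔP/(ρg) = 6.963e+04/(793·9.81) = 8.95 m.

h_f ≈ 8.95 m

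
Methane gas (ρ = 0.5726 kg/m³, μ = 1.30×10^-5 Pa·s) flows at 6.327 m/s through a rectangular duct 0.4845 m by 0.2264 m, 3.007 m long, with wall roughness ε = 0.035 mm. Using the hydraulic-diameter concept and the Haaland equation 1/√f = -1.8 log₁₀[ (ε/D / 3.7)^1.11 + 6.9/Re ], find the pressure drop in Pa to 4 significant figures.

Hydraulic diameter D_h = 4A/P = 4·(0.4845·0.2264)/(2·(0.4845+0.2264)) = 0.4388/1.422 = 0.3086 m.
Re = ρVD_h/μ = 0.5726·6.327·0.3086/1.3e-05 = 8.6e+04.
ε/D_h = 3.5e-05/0.3086 = 0.000113; Haaland gives 1/√f = -1.8 log₁₀[9.77e-06+8.02e-05] = 7.282, so f = 0.01886.
ΔP = f(L/D_h)(ρV²/2) = 0.01886·3.007/0.3086·11.46 = 2.106 Pa.

ΔP ≈ 2.106 Pa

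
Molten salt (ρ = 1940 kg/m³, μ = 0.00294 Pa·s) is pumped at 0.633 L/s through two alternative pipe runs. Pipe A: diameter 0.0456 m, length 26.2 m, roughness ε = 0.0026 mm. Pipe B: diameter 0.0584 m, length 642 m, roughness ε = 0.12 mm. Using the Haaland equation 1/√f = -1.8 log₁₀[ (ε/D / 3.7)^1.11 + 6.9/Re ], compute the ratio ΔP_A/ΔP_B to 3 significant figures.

Pipe A: V = Q/A = 0.000633/0.001633 = 0.3876 m/s; Re = 1.166e+04; ε/D = 5.7e-05; Haaland → f = 0.02968; ΔP_A = f(L/D)(ρV²/2) = 2485 Pa.
Pipe B: V = Q/A = 0.000633/0.002679 = 0.2363 m/s; Re = 9107; ε/D = 0.00205; Haaland → f = 0.03431; ΔP_B = f(L/D)(ρV²/2) = 2.043e+04 Pa.
ΔP_A/ΔP_B = 2485/2.043e+04 = 0.122.

ΔP_A/ΔP_B ≈ 0.122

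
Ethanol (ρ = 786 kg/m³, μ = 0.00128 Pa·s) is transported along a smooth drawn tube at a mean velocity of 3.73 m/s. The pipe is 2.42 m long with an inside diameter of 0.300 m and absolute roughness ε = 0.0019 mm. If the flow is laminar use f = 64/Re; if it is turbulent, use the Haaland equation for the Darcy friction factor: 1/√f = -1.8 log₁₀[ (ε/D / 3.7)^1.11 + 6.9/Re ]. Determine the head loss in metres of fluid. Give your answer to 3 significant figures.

h_f ≈ 0.0712 m

Reynolds number Re = ρVD/μ = 786 · 3.73 · 0.3 / 0.00128 = 6.871e+05.
Re > 4000 → turbulent. Relative roughness ε/D = 1.9e-06/0.3 = 6.33e-06. Haaland: 1/√f = -1.8 log₁₀[(6.33e-06/3.7)^1.11 + 6.9/6.871e+05] = -1.8 log₁₀[3.97e-07 + 1e-05] = 8.966, so f = 0.01244.
Darcy-Weisbach: ΔP = f(L/D)(ρV²/2) = 0.01244·(2.42/0.3)·(786·3.73²/2) = 0.01244·8.067·5468 = 548.6 Pa.
Head loss h_f = ΔP/(ρg) = 548.6/(786·9.81) = 0.0712 m.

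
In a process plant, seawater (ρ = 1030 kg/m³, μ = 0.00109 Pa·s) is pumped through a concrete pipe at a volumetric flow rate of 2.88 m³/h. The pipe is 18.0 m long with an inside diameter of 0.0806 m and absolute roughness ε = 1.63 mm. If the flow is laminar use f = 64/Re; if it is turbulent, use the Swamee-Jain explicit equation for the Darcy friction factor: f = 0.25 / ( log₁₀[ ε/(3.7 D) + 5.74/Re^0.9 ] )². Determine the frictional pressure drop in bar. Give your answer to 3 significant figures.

ΔP ≈ 0.00150 bar

Q = 2.88 m³/h = 2.88/3600 = 0.0008 m³/s.
Cross-sectional area A = πD²/4 = π(0.0806)²/4 = 0.005102 m²; mean velocity V = Q/A = 0.0008/0.005102 = 0.1568 m/s.
Reynolds number Re = ρVD/μ = 1030 · 0.1568 · 0.0806 / 0.00109 = 1.194e+04.
Re > 4000 → turbulent. Relative roughness ε/D = 0.00163/0.0806 = 0.0202. Swamee-Jain: f = 0.25/(log₁₀[0.0202/3.7 + 5.74/1.194e+04^0.9])² = 0.25/(log₁₀[0.00547 + 0.00123])² = 0.25/(-2.174)² = 0.05288.
Darcy-Weisbach: ΔP = f(L/D)(ρV²/2) = 0.05288·(18/0.0806)·(1030·0.1568²/2) = 0.05288·223.3·12.66 = 149.5 Pa.
ΔP = 149.5 Pa = 0.00150 bar.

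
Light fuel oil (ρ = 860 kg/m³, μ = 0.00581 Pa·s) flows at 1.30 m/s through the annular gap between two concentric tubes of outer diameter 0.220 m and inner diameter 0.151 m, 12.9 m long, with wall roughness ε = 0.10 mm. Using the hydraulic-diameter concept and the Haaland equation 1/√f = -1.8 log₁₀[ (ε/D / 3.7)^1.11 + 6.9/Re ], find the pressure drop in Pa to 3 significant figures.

ΔP ≈ 4190 Pa

Hydraulic diameter D_h = 4A/P = D_o - D_i = 0.22 - 0.151 = 0.069 m.
Re = ρVD_h/μ = 860·1.3·0.069/0.00581 = 1.328e+04.
ε/D_h = 0.0001/0.069 = 0.00145; Haaland gives 1/√f = -1.8 log₁₀[0.000165+0.00052] = 5.696, so f = 0.03082.
ΔP = f(L/D_h)(ρV²/2) = 0.03082·12.9/0.069·726.7 = 4188 Pa.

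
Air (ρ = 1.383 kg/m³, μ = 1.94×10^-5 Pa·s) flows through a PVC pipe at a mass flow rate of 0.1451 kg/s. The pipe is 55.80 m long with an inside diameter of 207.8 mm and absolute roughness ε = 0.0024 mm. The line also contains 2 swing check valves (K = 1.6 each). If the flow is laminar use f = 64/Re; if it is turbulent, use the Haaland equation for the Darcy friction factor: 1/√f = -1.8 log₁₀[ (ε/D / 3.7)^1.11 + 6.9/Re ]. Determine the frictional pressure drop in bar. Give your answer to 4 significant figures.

A = πD²/4 = π(0.2078)²/4 = 0.03391 m²; mean velocity V = ṁ/(ρA) = 0.1451/(1.383 · 0.03391) = 3.094 m/s.
Reynolds number Re = ρVD/μ = 1.383 · 3.094 · 0.2078 / 1.94e-05 = 4.583e+04.
Re > 4000 → turbulent. Relative roughness ε/D = 2.4e-06/0.2078 = 1.15e-05. Haaland: 1/√f = -1.8 log₁₀[(1.15e-05/3.7)^1.11 + 6.9/4.583e+04] = -1.8 log₁₀[7.74e-07 + 0.000151] = 6.876, so f = 0.02115.
Total minor-loss coefficient ΣK = 2·1.6 = 3.2.
ΔP = [f·L/D + ΣK]·(ρV²/2) = [0.02115·55.8/0.2078 + 3.2]·(1.383·3.094²/2) = [5.679 + 3.2]·6.618 = 58.76 Pa.
ΔP = 58.76 Pa = 5.876×10^-4 bar.

ΔP ≈ 5.876×10^-4 bar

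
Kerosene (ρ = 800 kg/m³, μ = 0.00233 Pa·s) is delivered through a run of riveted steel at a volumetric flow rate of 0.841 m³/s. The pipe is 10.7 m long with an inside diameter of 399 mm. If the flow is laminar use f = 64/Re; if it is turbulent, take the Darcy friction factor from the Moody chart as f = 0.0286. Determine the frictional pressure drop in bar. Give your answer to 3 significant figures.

Cross-sectional area A = πD²/4 = π(0.399)²/4 = 0.125 m²; mean velocity V = Q/A = 0.841/0.125 = 6.726 m/s.
Reynolds number Re = ρVD/μ = 800 · 6.726 · 0.399 / 0.00233 = 9.214e+05.
Re > 4000 → turbulent; use the Moody-chart value f = 0.0286.
Darcy-Weisbach: ΔP = f(L/D)(ρV²/2) = 0.0286·(10.7/0.399)·(800·6.726²/2) = 0.0286·26.82·1.81e+04 = 1.388e+04 Pa.
ΔP = 1.388e+04 Pa = 0.139 bar.

ΔP ≈ 0.139 bar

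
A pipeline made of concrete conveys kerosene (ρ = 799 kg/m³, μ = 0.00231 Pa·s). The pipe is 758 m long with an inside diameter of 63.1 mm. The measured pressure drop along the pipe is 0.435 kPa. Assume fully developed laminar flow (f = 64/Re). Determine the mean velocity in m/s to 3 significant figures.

For laminar flow, f = 64/Re with Re = ρVD/μ, so Darcy-Weisbach reduces to ΔP = 32μLV/D². Solving for V: V = ΔP·D²/(32μL) = 435·(0.0631)²/(32·0.00231·758) = 0.03091 m/s.
Check: Re = ρVD/μ = 799·0.03091·0.0631/0.00231 = 674.7 < 2300, so the laminar assumption holds.

V ≈ 0.0309 m/s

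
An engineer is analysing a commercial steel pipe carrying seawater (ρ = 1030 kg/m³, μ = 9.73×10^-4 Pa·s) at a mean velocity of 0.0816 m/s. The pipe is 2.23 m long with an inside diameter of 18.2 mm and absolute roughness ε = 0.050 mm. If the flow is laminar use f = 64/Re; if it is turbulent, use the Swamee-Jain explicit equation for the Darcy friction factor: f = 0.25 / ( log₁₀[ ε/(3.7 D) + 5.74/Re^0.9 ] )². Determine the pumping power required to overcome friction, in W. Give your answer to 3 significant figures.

P ≈ 3.63×10^-4 W

Reynolds number Re = ρVD/μ = 1030 · 0.0816 · 0.0182 / 0.000973 = 1572.
Re < 2300 → laminar flow, so f = 64/Re = 64/1572 = 0.04071 (the turbulent correlation is not needed).
Darcy-Weisbach: ΔP = f(L/D)(ρV²/2) = 0.04071·(2.23/0.0182)·(1030·0.0816²/2) = 0.04071·122.5·3.429 = 17.1 Pa.
Q = V·A = 0.0816·0.0002602 = 2.123e-05 m³/s.
Pumping power P = QΔP = 2.123e-05·17.1 = 3.631×10^-4 W = 3.63×10^-4 W.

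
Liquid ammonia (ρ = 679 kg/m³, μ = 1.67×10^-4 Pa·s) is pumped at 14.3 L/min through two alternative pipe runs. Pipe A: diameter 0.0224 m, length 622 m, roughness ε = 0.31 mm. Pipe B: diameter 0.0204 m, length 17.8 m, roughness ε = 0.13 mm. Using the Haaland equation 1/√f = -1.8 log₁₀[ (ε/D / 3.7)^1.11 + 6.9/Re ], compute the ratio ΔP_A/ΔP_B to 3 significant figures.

ΔP_A/ΔP_B ≈ 27.9

Pipe A: V = Q/A = 0.0002383/0.0003941 = 0.6048 m/s; Re = 5.508e+04; ε/D = 0.0138; Haaland → f = 0.04336; ΔP_A = f(L/D)(ρV²/2) = 1.495e+05 Pa.
Pipe B: V = Q/A = 0.0002383/0.0003269 = 0.7292 m/s; Re = 6.048e+04; ε/D = 0.00637; Haaland → f = 0.03399; ΔP_B = f(L/D)(ρV²/2) = 5353 Pa.
ΔP_A/ΔP_B = 1.495e+05/5353 = 27.9.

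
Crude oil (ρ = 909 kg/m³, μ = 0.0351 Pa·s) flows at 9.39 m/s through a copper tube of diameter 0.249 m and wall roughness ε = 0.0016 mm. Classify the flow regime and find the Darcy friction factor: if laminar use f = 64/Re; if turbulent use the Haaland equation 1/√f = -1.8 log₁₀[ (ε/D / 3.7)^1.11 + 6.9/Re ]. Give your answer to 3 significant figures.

f ≈ 0.0199

Re = ρVD/μ = 909·9.39·0.249/0.0351 = 6.055e+04.
Re > 4000 → turbulent. ε/D = 1.6e-06/0.249 = 6.43e-06; Haaland: 1/√f = -1.8 log₁₀[4.04e-07 + 0.000114] = 7.095, so f = 0.01986.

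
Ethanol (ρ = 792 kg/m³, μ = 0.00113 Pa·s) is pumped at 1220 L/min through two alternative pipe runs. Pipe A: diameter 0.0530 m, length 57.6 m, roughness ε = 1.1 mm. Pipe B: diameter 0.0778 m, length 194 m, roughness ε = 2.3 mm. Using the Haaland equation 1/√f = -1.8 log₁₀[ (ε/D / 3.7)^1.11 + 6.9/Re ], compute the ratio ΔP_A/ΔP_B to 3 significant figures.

ΔP_A/ΔP_B ≈ 1.76

Pipe A: V = Q/A = 0.02033/0.002206 = 9.217 m/s; Re = 3.424e+05; ε/D = 0.0208; Haaland → f = 0.04954; ΔP_A = f(L/D)(ρV²/2) = 1.811e+06 Pa.
Pipe B: V = Q/A = 0.02033/0.004754 = 4.277 m/s; Re = 2.332e+05; ε/D = 0.0296; Haaland → f = 0.05707; ΔP_B = f(L/D)(ρV²/2) = 1.031e+06 Pa.
ΔP_A/ΔP_B = 1.811e+06/1.031e+06 = 1.76.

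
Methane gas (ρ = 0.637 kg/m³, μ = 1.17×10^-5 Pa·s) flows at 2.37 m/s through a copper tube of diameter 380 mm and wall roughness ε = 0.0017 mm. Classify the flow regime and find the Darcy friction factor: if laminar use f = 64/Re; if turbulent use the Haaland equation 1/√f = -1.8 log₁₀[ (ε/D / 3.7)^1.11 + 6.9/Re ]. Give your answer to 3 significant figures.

Re = ρVD/μ = 0.637·2.37·0.38/1.17e-05 = 4.903e+04.
Re > 4000 → turbulent. ε/D = 1.7e-06/0.38 = 4.47e-06; Haaland: 1/√f = -1.8 log₁₀[2.7e-07 + 0.000141] = 6.931, so f = 0.02081.

f ≈ 0.0208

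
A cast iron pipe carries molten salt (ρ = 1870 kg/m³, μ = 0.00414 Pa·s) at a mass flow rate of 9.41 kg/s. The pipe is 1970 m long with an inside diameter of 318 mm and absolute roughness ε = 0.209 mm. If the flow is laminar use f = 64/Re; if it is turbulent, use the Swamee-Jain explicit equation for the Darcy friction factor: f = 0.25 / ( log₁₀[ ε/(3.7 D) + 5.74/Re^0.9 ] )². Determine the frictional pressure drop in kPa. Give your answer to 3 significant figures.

ΔP ≈ 0.764 kPa

A = πD²/4 = π(0.318)²/4 = 0.07942 m²; mean velocity V = ṁ/(ρA) = 9.41/(1870 · 0.07942) = 0.06336 m/s.
Reynolds number Re = ρVD/μ = 1870 · 0.06336 · 0.318 / 0.00414 = 9101.
Re > 4000 → turbulent. Relative roughness ε/D = 0.000209/0.318 = 0.000657. Swamee-Jain: f = 0.25/(log₁₀[0.000657/3.7 + 5.74/9101^0.9])² = 0.25/(log₁₀[0.000178 + 0.00157])² = 0.25/(-2.758)² = 0.03287.
Darcy-Weisbach: ΔP = f(L/D)(ρV²/2) = 0.03287·(1970/0.318)·(1870·0.06336²/2) = 0.03287·6195·3.753 = 764.4 Pa.
ΔP = 764.4 Pa = 0.764 kPa.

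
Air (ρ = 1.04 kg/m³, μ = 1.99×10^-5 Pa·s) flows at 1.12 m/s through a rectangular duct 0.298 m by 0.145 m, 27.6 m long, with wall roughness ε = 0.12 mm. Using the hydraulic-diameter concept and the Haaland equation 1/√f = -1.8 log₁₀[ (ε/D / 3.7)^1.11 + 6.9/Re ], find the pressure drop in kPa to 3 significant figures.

ΔP ≈ 0.00283 kPa

Hydraulic diameter D_h = 4A/P = 4·(0.298·0.145)/(2·(0.298+0.145)) = 0.1728/0.886 = 0.1951 m.
Re = ρVD_h/μ = 1.04·1.12·0.1951/1.99e-05 = 1.142e+04.
ε/D_h = 0.00012/0.1951 = 0.000615; Haaland gives 1/√f = -1.8 log₁₀[6.38e-05+0.000604] = 5.715, so f = 0.03061.
ΔP = f(L/D_h)(ρV²/2) = 0.03061·27.6/0.1951·0.6523 = 2.825 Pa.
ΔP = 0.00283 kPa.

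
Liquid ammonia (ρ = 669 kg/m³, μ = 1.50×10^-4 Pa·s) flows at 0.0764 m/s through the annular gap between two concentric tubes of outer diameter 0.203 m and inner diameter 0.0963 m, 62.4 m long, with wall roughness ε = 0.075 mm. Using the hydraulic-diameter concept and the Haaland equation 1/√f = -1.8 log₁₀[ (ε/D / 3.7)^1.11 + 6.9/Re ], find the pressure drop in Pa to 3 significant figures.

ΔP ≈ 27.5 Pa

Hydraulic diameter D_h = 4A/P = D_o - D_i = 0.203 - 0.0963 = 0.1067 m.
Re = ρVD_h/μ = 669·0.0764·0.1067/0.00015 = 3.636e+04.
ε/D_h = 7.5e-05/0.1067 = 0.000703; Haaland gives 1/√f = -1.8 log₁₀[7.4e-05+0.00019] = 6.442, so f = 0.0241.
ΔP = f(L/D_h)(ρV²/2) = 0.0241·62.4/0.1067·1.952 = 27.52 Pa.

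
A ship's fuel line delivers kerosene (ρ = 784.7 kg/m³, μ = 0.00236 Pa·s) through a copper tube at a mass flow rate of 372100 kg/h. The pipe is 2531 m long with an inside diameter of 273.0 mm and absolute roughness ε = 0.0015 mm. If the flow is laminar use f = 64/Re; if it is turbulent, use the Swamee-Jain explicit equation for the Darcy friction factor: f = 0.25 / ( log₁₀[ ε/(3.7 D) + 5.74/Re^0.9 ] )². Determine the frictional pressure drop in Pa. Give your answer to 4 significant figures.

ṁ = 372100 kg/h = 372100/3600 = 103.4 kg/s.
A = πD²/4 = π(0.273)²/4 = 0.05853 m²; mean velocity V = ṁ/(ρA) = 103.4/(784.7 · 0.05853) = 2.25 m/s.
Reynolds number Re = ρVD/μ = 784.7 · 2.25 · 0.273 / 0.00236 = 2.043e+05.
Re > 4000 → turbulent. Relative roughness ε/D = 1.5e-06/0.273 = 5.49e-06. Swamee-Jain: f = 0.25/(log₁₀[5.49e-06/3.7 + 5.74/2.043e+05^0.9])² = 0.25/(log₁₀[1.49e-06 + 9.54e-05])² = 0.25/(-4.014)² = 0.01552.
Darcy-Weisbach: ΔP = f(L/D)(ρV²/2) = 0.01552·(2531/0.273)·(784.7·2.25²/2) = 0.01552·9271·1987 = 2.859e+05 Pa.

ΔP ≈ 285900 Pa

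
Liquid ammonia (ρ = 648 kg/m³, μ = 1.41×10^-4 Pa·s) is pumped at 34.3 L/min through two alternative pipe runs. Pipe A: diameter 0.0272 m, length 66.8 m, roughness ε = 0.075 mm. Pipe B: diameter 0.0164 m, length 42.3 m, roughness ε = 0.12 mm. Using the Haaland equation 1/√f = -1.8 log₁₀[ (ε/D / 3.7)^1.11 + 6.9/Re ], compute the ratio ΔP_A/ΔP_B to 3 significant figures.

ΔP_A/ΔP_B ≈ 0.0968

Pipe A: V = Q/A = 0.0005717/0.0005811 = 0.9838 m/s; Re = 1.23e+05; ε/D = 0.00276; Haaland → f = 0.02662; ΔP_A = f(L/D)(ρV²/2) = 2.05e+04 Pa.
Pipe B: V = Q/A = 0.0005717/0.0002112 = 2.706 m/s; Re = 2.04e+05; ε/D = 0.00732; Haaland → f = 0.0346; ΔP_B = f(L/D)(ρV²/2) = 2.117e+05 Pa.
ΔP_A/ΔP_B = 2.05e+04/2.117e+05 = 0.0968.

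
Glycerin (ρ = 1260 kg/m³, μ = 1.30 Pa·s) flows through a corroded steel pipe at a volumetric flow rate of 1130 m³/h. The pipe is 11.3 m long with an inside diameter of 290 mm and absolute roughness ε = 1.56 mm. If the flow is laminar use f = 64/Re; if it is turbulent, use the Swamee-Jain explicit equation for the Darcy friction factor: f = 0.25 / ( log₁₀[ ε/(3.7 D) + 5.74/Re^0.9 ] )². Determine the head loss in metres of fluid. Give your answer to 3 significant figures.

h_f ≈ 2.15 m

Q = 1130 m³/h = 1130/3600 = 0.3139 m³/s.
Cross-sectional area A = πD²/4 = π(0.29)²/4 = 0.06605 m²; mean velocity V = Q/A = 0.3139/0.06605 = 4.752 m/s.
Reynolds number Re = ρVD/μ = 1260 · 4.752 · 0.29 / 1.3 = 1336.
Re < 2300 → laminar flow, so f = 64/Re = 64/1336 = 0.04791 (the turbulent correlation is not needed).
Darcy-Weisbach: ΔP = f(L/D)(ρV²/2) = 0.04791·(11.3/0.29)·(1260·4.752²/2) = 0.04791·38.97·1.423e+04 = 2.656e+04 Pa.
Head loss h_f = ΔP/(ρg) = 2.656e+04/(1260·9.81) = 2.15 m.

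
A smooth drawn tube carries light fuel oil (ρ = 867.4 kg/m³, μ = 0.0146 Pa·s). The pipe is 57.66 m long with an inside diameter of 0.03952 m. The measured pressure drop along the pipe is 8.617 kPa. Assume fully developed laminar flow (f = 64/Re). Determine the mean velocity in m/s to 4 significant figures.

V ≈ 0.4996 m/s

For laminar flow, f = 64/Re with Re = ρVD/μ, so Darcy-Weisbach reduces to ΔP = 32μLV/D². Solving for V: V = ΔP·D²/(32μL) = 8617·(0.03952)²/(32·0.0146·57.66) = 0.4996 m/s.
Check: Re = ρVD/μ = 867.4·0.4996·0.03952/0.0146 = 1173 < 2300, so the laminar assumption holds.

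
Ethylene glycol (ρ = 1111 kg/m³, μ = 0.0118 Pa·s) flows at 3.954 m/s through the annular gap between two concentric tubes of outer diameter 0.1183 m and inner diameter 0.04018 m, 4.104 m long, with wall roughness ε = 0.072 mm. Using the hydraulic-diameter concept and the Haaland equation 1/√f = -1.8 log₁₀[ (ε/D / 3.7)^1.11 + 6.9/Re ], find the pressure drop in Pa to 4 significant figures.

ΔP ≈ 11680 Pa

Hydraulic diameter D_h = 4A/P = D_o - D_i = 0.1183 - 0.04018 = 0.07812 m.
Re = ρVD_h/μ = 1111·3.954·0.07812/0.0118 = 2.908e+04.
ε/D_h = 7.2e-05/0.07812 = 0.000922; Haaland gives 1/√f = -1.8 log₁₀[0.0001+0.000237] = 6.25, so f = 0.0256.
ΔP = f(L/D_h)(ρV²/2) = 0.0256·4.104/0.07812·8685 = 1.168e+04 Pa.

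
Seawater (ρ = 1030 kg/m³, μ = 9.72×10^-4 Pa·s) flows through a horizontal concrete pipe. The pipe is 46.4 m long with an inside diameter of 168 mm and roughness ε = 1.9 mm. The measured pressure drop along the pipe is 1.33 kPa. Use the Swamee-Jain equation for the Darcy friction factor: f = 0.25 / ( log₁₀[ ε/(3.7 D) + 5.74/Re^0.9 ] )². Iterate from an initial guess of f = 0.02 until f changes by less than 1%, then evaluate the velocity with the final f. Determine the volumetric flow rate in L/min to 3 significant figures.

Rearranging Darcy-Weisbach: V = √(2·ΔP·D/(f·L·ρ)). With ε/D = 0.0019/0.168 = 0.0113, iterate starting from f = 0.02:
  f = 0.02 → V = √(2·1330·0.168/(0.02·46.4·1030)) = 0.6838 m/s; Re = ρVD/μ = 1.217e+05; f → 0.0402
  f = 0.0402 → V = 0.4823 m/s; Re = 8.586e+04; f → 0.04045
Converged (Δf/f < 1%). With the final f = 0.04045: V = √(2·1330·0.168/(0.04045·46.4·1030)) = 0.4808 m/s.
Q = V·A = 0.4808·(π/4·0.168²) = 0.01066 m³/s = 639 L/min.

Q ≈ 639 L/min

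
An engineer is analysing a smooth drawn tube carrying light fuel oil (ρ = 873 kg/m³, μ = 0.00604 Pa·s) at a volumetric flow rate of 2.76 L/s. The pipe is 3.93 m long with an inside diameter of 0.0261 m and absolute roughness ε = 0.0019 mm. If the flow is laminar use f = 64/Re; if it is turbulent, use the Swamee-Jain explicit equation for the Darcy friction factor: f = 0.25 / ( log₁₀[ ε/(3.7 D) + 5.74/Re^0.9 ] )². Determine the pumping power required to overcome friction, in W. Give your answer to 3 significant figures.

Q = 2.76 L/s = 2.76/1000 = 0.00276 m³/s.
Cross-sectional area A = πD²/4 = π(0.0261)²/4 = 0.000535 m²; mean velocity V = Q/A = 0.00276/0.000535 = 5.159 m/s.
Reynolds number Re = ρVD/μ = 873 · 5.159 · 0.0261 / 0.00604 = 1.946e+04.
Re > 4000 → turbulent. Relative roughness ε/D = 1.9e-06/0.0261 = 7.28e-05. Swamee-Jain: f = 0.25/(log₁₀[7.28e-05/3.7 + 5.74/1.946e+04^0.9])² = 0.25/(log₁₀[1.97e-05 + 0.000792])² = 0.25/(-3.091)² = 0.02617.
Darcy-Weisbach: ΔP = f(L/D)(ρV²/2) = 0.02617·(3.93/0.0261)·(873·5.159²/2) = 0.02617·150.6·1.162e+04 = 4.578e+04 Pa.
Pumping power P = QΔP = 0.00276·4.578e+04 = 126.3 W = 126 W.

P ≈ 126 W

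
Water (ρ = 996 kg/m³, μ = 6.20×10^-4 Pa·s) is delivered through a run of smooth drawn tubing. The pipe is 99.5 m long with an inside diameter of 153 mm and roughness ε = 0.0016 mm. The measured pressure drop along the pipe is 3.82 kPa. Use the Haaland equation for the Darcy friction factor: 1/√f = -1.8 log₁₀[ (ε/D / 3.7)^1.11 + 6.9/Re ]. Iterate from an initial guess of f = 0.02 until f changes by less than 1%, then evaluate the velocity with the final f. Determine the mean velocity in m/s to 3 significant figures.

V ≈ 0.877 m/s

Rearranging Darcy-Weisbach: V = √(2·ΔP·D/(f·L·ρ)). With ε/D = 1.6e-06/0.153 = 1.05e-05, iterate starting from f = 0.02:
  f = 0.02 → V = √(2·3820·0.153/(0.02·99.5·996)) = 0.768 m/s; Re = ρVD/μ = 1.888e+05; f → 0.01573
  f = 0.01573 → V = 0.8658 m/s; Re = 2.128e+05; f → 0.01538
  f = 0.01538 → V = 0.8758 m/s; Re = 2.153e+05; f → 0.01534
Converged (Δf/f < 1%). With the final f = 0.01534: V = √(2·3820·0.153/(0.01534·99.5·996)) = 0.8767 m/s.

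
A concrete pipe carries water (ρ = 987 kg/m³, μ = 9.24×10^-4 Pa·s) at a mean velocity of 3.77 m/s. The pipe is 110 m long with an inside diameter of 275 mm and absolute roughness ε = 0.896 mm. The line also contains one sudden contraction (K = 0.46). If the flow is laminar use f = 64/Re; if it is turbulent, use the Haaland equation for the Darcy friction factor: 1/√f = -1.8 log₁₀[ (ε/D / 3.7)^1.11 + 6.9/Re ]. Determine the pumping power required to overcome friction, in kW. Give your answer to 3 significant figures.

P ≈ 17.6 kW

Reynolds number Re = ρVD/μ = 987 · 3.77 · 0.275 / 0.000924 = 1.107e+06.
Re > 4000 → turbulent. Relative roughness ε/D = 0.000896/0.275 = 0.00326. Haaland: 1/√f = -1.8 log₁₀[(0.00326/3.7)^1.11 + 6.9/1.107e+06] = -1.8 log₁₀[0.000406 + 6.23e-06] = 6.092, so f = 0.02694.
Total minor-loss coefficient ΣK = 1·0.46 = 0.46.
ΔP = [f·L/D + ΣK]·(ρV²/2) = [0.02694·110/0.275 + 0.46]·(987·3.77²/2) = [10.78 + 0.46]·7014 = 7.881e+04 Pa.
Q = V·A = 3.77·0.0594 = 0.2239 m³/s.
Pumping power P = QΔP = 0.2239·7.881e+04 = 17650 W = 17.6 kW.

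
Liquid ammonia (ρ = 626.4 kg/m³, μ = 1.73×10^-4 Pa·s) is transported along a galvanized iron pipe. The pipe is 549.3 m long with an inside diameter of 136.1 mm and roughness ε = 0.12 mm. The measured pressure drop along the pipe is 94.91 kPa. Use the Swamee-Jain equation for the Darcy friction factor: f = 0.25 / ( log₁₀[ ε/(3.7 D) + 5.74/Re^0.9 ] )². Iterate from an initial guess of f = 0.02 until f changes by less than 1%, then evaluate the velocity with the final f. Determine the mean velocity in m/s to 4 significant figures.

V ≈ 1.963 m/s

Rearranging Darcy-Weisbach: V = √(2·ΔP·D/(f·L·ρ)). With ε/D = 0.00012/0.1361 = 0.000882, iterate starting from f = 0.02:
  f = 0.02 → V = √(2·9.491e+04·0.1361/(0.02·549.3·626.4)) = 1.938 m/s; Re = ρVD/μ = 9.548e+05; f → 0.01949
  f = 0.01949 → V = 1.963 m/s; Re = 9.672e+05; f → 0.01948
Converged (Δf/f < 1%). With the final f = 0.01948: V = √(2·9.491e+04·0.1361/(0.01948·549.3·626.4)) = 1.963 m/s.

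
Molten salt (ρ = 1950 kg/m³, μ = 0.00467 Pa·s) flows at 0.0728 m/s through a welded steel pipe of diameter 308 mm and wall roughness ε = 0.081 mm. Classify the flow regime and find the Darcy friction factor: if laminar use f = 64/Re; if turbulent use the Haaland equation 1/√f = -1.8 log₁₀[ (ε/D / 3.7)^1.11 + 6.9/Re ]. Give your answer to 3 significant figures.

f ≈ 0.0317

Re = ρVD/μ = 1950·0.0728·0.308/0.00467 = 9363.
Re > 4000 → turbulent. ε/D = 8.1e-05/0.308 = 0.000263; Haaland: 1/√f = -1.8 log₁₀[2.49e-05 + 0.000737] = 5.613, so f = 0.03174.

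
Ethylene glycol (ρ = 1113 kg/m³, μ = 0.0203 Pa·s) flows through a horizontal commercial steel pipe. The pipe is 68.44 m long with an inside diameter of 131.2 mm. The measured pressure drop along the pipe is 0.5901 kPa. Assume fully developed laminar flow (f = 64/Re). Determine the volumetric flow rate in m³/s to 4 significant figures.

For laminar flow, f = 64/Re with Re = ρVD/μ, so Darcy-Weisbach reduces to ΔP = 32μLV/D². Solving for V: V = ΔP·D²/(32μL) = 590.1·(0.1312)²/(32·0.0203·68.44) = 0.2285 m/s.
Check: Re = ρVD/μ = 1113·0.2285·0.1312/0.0203 = 1644 < 2300, so the laminar assumption holds.
Q = V·A = 0.2285·(π/4·0.1312²) = 0.003089 m³/s = 0.003089 m³/s.

Q ≈ 0.003089 m³/s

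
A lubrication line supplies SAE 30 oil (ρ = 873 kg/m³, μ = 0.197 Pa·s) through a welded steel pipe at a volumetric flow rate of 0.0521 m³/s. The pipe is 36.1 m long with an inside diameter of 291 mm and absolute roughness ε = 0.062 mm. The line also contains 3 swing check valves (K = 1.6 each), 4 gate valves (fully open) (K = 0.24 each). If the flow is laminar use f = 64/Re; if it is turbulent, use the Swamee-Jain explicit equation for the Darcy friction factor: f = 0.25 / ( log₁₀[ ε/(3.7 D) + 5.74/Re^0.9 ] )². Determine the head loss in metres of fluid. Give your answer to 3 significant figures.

h_f ≈ 0.426 m

Cross-sectional area A = πD²/4 = π(0.291)²/4 = 0.06651 m²; mean velocity V = Q/A = 0.0521/0.06651 = 0.7834 m/s.
Reynolds number Re = ρVD/μ = 873 · 0.7834 · 0.291 / 0.197 = 1010.
Re < 2300 → laminar flow, so f = 64/Re = 64/1010 = 0.06335 (the turbulent correlation is not needed).
Total minor-loss coefficient ΣK = 3·1.6 + 4·0.24 = 5.76.
ΔP = [f·L/D + ΣK]·(ρV²/2) = [0.06335·36.1/0.291 + 5.76]·(873·0.7834²/2) = [7.859 + 5.76]·267.9 = 3648 Pa.
Head loss h_f = ΔP/(ρg) = 3648/(873·9.81) = 0.426 m.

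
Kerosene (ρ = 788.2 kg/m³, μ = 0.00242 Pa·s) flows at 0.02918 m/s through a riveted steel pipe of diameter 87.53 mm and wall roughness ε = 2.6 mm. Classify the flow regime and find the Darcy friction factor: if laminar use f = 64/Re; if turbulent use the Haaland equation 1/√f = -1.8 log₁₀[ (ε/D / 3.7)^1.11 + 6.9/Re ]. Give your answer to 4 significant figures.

f ≈ 0.07693

Re = ρVD/μ = 788.2·0.02918·0.08753/0.00242 = 831.9.
Re < 2300 → laminar, so f = 64/Re = 0.07693 (roughness is irrelevant in laminar flow).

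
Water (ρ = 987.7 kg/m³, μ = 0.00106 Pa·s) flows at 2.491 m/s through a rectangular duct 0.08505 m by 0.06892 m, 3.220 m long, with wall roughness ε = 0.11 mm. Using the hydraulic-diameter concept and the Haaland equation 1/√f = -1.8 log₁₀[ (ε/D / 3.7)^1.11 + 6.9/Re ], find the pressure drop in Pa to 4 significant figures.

ΔP ≈ 2936 Pa

Hydraulic diameter D_h = 4A/P = 4·(0.08505·0.06892)/(2·(0.08505+0.06892)) = 0.02345/0.3079 = 0.07614 m.
Re = ρVD_h/μ = 987.7·2.491·0.07614/0.00106 = 1.767e+05.
ε/D_h = 0.00011/0.07614 = 0.00144; Haaland gives 1/√f = -1.8 log₁₀[0.000165+3.9e-05] = 6.644, so f = 0.02266.
ΔP = f(L/D_h)(ρV²/2) = 0.02266·3.22/0.07614·3064 = 2936 Pa.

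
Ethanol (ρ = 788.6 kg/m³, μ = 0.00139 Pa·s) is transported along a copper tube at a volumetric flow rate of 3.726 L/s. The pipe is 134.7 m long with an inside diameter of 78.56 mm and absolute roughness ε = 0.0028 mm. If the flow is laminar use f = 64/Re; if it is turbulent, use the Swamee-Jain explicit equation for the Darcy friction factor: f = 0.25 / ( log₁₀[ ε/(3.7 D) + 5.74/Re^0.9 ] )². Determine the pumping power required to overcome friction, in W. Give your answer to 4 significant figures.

P ≈ 33.89 W

Q = 3.726 L/s = 3.726/1000 = 0.003726 m³/s.
Cross-sectional area A = πD²/4 = π(0.07856)²/4 = 0.004847 m²; mean velocity V = Q/A = 0.003726/0.004847 = 0.7687 m/s.
Reynolds number Re = ρVD/μ = 788.6 · 0.7687 · 0.07856 / 0.00139 = 3.426e+04.
Re > 4000 → turbulent. Relative roughness ε/D = 2.8e-06/0.07856 = 3.56e-05. Swamee-Jain: f = 0.25/(log₁₀[3.56e-05/3.7 + 5.74/3.426e+04^0.9])² = 0.25/(log₁₀[9.63e-06 + 0.000476])² = 0.25/(-3.314)² = 0.02277.
Darcy-Weisbach: ΔP = f(L/D)(ρV²/2) = 0.02277·(134.7/0.07856)·(788.6·0.7687²/2) = 0.02277·1715·233 = 9095 Pa.
Pumping power P = QΔP = 0.003726·9095 = 33.888 W = 33.89 W.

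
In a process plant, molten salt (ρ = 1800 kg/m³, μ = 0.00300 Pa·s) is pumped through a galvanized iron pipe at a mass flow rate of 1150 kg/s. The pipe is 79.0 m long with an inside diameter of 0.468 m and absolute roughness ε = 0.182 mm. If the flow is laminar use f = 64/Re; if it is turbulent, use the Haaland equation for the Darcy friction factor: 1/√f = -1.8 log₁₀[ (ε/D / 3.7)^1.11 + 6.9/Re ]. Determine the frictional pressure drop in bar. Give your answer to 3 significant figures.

ΔP ≈ 0.342 bar

A = πD²/4 = π(0.468)²/4 = 0.172 m²; mean velocity V = ṁ/(ρA) = 1150/(1800 · 0.172) = 3.714 m/s.
Reynolds number Re = ρVD/μ = 1800 · 3.714 · 0.468 / 0.003 = 1.043e+06.
Re > 4000 → turbulent. Relative roughness ε/D = 0.000182/0.468 = 0.000389. Haaland: 1/√f = -1.8 log₁₀[(0.000389/3.7)^1.11 + 6.9/1.043e+06] = -1.8 log₁₀[3.84e-05 + 6.62e-06] = 7.824, so f = 0.01633.
Darcy-Weisbach: ΔP = f(L/D)(ρV²/2) = 0.01633·(79/0.468)·(1800·3.714²/2) = 0.01633·168.8·1.241e+04 = 3.423e+04 Pa.
ΔP = 3.423e+04 Pa = 0.342 bar.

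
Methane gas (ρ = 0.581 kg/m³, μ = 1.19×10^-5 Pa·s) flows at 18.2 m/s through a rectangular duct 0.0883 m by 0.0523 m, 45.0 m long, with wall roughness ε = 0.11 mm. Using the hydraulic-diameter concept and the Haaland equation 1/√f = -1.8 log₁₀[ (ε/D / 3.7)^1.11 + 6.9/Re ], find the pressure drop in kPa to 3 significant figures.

Hydraulic diameter D_h = 4A/P = 4·(0.0883·0.0523)/(2·(0.0883+0.0523)) = 0.01847/0.2812 = 0.06569 m.
Re = ρVD_h/μ = 0.581·18.2·0.06569/1.19e-05 = 5.837e+04.
ε/D_h = 0.00011/0.06569 = 0.00167; Haaland gives 1/√f = -1.8 log₁₀[0.000194+0.000118] = 6.31, so f = 0.02512.
ΔP = f(L/D_h)(ρV²/2) = 0.02512·45/0.06569·96.23 = 1656 Pa.
ΔP = 1.66 kPa.

ΔP ≈ 1.66 kPa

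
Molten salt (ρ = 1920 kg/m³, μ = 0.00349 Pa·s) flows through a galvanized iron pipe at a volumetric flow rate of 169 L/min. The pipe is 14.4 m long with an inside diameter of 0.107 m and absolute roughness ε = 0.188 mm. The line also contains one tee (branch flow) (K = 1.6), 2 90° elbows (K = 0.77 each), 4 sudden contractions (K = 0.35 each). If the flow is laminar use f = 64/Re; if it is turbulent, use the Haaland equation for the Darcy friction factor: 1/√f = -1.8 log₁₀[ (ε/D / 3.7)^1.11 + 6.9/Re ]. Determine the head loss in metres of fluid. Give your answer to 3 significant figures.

Q = 169 L/min = 169/60000 = 0.002817 m³/s.
Cross-sectional area A = πD²/4 = π(0.107)²/4 = 0.008992 m²; mean velocity V = Q/A = 0.002817/0.008992 = 0.3132 m/s.
Reynolds number Re = ρVD/μ = 1920 · 0.3132 · 0.107 / 0.00349 = 1.844e+04.
Re > 4000 → turbulent. Relative roughness ε/D = 0.000188/0.107 = 0.00176. Haaland: 1/√f = -1.8 log₁₀[(0.00176/3.7)^1.11 + 6.9/1.844e+04] = -1.8 log₁₀[0.000205 + 0.000374] = 5.827, so f = 0.02945.
Total minor-loss coefficient ΣK = 1·1.6 + 2·0.77 + 4·0.35 = 4.54.
ΔP = [f·L/D + ΣK]·(ρV²/2) = [0.02945·14.4/0.107 + 4.54]·(1920·0.3132²/2) = [3.963 + 4.54]·94.19 = 800.9 Pa.
Head loss h_f = ΔP/(ρg) = 800.9/(1920·9.81) = 0.0425 m.

h_f ≈ 0.0425 m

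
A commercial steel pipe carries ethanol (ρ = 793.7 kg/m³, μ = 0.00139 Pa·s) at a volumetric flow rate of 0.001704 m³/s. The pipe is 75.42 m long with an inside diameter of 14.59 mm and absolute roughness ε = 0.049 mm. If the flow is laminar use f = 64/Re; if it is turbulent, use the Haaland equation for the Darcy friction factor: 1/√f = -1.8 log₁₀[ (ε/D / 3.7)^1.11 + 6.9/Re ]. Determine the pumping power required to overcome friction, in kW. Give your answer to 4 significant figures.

Cross-sectional area A = πD²/4 = π(0.01459)²/4 = 0.0001672 m²; mean velocity V = Q/A = 0.001704/0.0001672 = 10.19 m/s.
Reynolds number Re = ρVD/μ = 793.7 · 10.19 · 0.01459 / 0.00139 = 8.491e+04.
Re > 4000 → turbulent. Relative roughness ε/D = 4.9e-05/0.01459 = 0.00336. Haaland: 1/√f = -1.8 log₁₀[(0.00336/3.7)^1.11 + 6.9/8.491e+04] = -1.8 log₁₀[0.00042 + 8.13e-05] = 5.94, so f = 0.02834.
Darcy-Weisbach: ΔP = f(L/D)(ρV²/2) = 0.02834·(75.42/0.01459)·(793.7·10.19²/2) = 0.02834·5169·4.123e+04 = 6.04e+06 Pa.
Pumping power P = QΔP = 0.001704·6.04e+06 = 10293 W = 10.29 kW.

P ≈ 10.29 kW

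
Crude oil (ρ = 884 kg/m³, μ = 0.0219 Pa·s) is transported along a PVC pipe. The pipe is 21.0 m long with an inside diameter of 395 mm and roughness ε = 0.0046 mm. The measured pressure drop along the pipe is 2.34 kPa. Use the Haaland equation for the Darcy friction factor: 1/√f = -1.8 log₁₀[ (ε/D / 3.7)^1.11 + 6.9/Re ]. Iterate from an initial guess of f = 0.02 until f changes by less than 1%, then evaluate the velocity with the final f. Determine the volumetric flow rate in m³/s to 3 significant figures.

Q ≈ 0.256 m³/s

Rearranging Darcy-Weisbach: V = √(2·ΔP·D/(f·L·ρ)). With ε/D = 4.6e-06/0.395 = 1.16e-05, iterate starting from f = 0.02:
  f = 0.02 → V = √(2·2340·0.395/(0.02·21·884)) = 2.231 m/s; Re = ρVD/μ = 3.558e+04; f → 0.02242
  f = 0.02242 → V = 2.108 m/s; Re = 3.361e+04; f → 0.02272
  f = 0.02272 → V = 2.094 m/s; Re = 3.338e+04; f → 0.02275
Converged (Δf/f < 1%). With the final f = 0.02275: V = √(2·2340·0.395/(0.02275·21·884)) = 2.092 m/s.
Q = V·A = 2.092·(π/4·0.395²) = 0.2564 m³/s = 0.256 m³/s.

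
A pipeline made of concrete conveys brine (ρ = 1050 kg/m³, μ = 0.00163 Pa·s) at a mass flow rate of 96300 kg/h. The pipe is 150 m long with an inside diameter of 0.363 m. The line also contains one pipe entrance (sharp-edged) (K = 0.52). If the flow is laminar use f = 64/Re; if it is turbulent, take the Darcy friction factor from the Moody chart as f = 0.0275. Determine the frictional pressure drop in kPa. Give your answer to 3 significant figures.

ṁ = 96300 kg/h = 96300/3600 = 26.75 kg/s.
A = πD²/4 = π(0.363)²/4 = 0.1035 m²; mean velocity V = ṁ/(ρA) = 26.75/(1050 · 0.1035) = 0.2462 m/s.
Reynolds number Re = ρVD/μ = 1050 · 0.2462 · 0.363 / 0.00163 = 5.756e+04.
Re > 4000 → turbulent; use the Moody-chart value f = 0.0275.
Total minor-loss coefficient ΣK = 1·0.52 = 0.52.
ΔP = [f·L/D + ΣK]·(ρV²/2) = [0.0275·150/0.363 + 0.52]·(1050·0.2462²/2) = [11.36 + 0.52]·31.81 = 378.1 Pa.
ΔP = 378.1 Pa = 0.378 kPa.

ΔP ≈ 0.378 kPa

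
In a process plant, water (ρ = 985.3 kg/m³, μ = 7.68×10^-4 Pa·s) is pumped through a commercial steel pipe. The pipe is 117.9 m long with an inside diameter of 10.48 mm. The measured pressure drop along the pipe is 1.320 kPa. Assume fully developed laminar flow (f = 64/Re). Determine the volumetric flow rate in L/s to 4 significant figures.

Q ≈ 0.004316 L/s

For laminar flow, f = 64/Re with Re = ρVD/μ, so Darcy-Weisbach reduces to ΔP = 32μLV/D². Solving for V: V = ΔP·D²/(32μL) = 1320·(0.01048)²/(32·0.000768·117.9) = 0.05003 m/s.
Check: Re = ρVD/μ = 985.3·0.05003·0.01048/0.000768 = 672.7 < 2300, so the laminar assumption holds.
Q = V·A = 0.05003·(π/4·0.01048²) = 4.316e-06 m³/s = 0.004316 L/s.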